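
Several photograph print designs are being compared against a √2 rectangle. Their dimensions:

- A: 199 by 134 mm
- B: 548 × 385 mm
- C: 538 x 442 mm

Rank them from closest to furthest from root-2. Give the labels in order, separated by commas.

Ratios: A = 199 / 134 ≈ 1.485; B = 548 / 385 ≈ 1.423; C = 538 / 442 ≈ 1.217.
|Δ from 1.414|: A 0.071; B 0.009; C 0.197.

B, A, C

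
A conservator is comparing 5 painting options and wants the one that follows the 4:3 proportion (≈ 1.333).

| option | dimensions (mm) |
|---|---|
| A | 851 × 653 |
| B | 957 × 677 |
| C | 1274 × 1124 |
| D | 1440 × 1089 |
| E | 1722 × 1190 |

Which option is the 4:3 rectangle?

Target 4:3 ≈ 1.333.
A: 1.303 (Δ0.030)  B: 1.414 (Δ0.081)  C: 1.133 (Δ0.200)  D: 1.322 (Δ0.011)  E: 1.447 (Δ0.114)

D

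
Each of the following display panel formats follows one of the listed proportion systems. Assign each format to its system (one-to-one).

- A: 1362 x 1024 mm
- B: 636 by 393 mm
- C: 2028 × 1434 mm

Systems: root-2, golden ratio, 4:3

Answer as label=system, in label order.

Ratios: A ≈ 1.330; B ≈ 1.618; C ≈ 1.414.
Targets: root-2 ≈ 1.414; golden ratio ≈ 1.618; 4:3 ≈ 1.333.

A=4:3, B=golden ratio, C=root-2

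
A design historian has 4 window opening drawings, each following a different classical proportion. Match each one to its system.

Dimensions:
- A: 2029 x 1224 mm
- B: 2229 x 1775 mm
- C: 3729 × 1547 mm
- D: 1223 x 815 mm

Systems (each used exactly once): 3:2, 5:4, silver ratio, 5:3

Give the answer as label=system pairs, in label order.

A=5:3, B=5:4, C=silver ratio, D=3:2

Ratios: A ≈ 1.658; B ≈ 1.256; C ≈ 2.410; D ≈ 1.501.
Targets: 3:2 ≈ 1.500; 5:4 ≈ 1.250; silver ratio ≈ 2.414; 5:3 ≈ 1.667.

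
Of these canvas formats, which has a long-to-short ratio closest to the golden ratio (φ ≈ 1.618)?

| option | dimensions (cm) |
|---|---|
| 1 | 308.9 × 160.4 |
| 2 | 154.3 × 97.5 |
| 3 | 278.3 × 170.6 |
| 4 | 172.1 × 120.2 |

3

Target golden ratio ≈ 1.618.
1: 1.926 (Δ0.308)  2: 1.583 (Δ0.035)  3: 1.631 (Δ0.013)  4: 1.432 (Δ0.186)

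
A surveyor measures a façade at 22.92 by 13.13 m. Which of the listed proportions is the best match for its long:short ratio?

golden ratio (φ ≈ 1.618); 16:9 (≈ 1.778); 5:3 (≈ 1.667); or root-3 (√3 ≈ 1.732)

22.92/13.13 ≈ 1.746. Nearest candidates are root-3 (1.732, off by 0.014) and 16:9 (1.778, off by 0.032).

root-3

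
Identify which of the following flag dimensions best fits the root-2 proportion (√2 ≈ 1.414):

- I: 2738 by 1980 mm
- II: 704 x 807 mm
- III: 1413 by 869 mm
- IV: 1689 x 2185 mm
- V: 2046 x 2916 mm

V

Target root-2 ≈ 1.414.
I: 1.383 (Δ0.031)  II: 1.146 (Δ0.268)  III: 1.626 (Δ0.212)  IV: 1.294 (Δ0.120)  V: 1.425 (Δ0.011)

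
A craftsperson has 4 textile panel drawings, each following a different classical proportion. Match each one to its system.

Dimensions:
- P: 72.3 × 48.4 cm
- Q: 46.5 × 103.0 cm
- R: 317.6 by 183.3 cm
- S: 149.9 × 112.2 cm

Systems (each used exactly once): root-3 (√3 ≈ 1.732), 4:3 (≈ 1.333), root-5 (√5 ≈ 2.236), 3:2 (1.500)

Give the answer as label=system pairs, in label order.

Ratios: P ≈ 1.494; Q ≈ 2.215; R ≈ 1.733; S ≈ 1.336.
Targets: root-3 ≈ 1.732; 4:3 ≈ 1.333; root-5 ≈ 2.236; 3:2 ≈ 1.500.

P=3:2, Q=root-5, R=root-3, S=4:3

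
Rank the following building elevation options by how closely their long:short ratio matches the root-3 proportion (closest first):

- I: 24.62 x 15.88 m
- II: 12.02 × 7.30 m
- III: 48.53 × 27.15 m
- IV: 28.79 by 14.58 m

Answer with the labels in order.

I: 24.62/15.88 ≈ 1.550 → |1.550 − 1.732| = 0.182
II: 12.02/7.30 ≈ 1.647 → |1.647 − 1.732| = 0.085
III: 48.53/27.15 ≈ 1.787 → |1.787 − 1.732| = 0.055
IV: 28.79/14.58 ≈ 1.975 → |1.975 − 1.732| = 0.243

III, II, I, IV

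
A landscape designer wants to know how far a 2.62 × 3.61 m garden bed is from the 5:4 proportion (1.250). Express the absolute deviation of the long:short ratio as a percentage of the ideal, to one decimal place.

Ratio = 3.61 / 2.62 ≈ 1.3779.
Ideal 5:4 = 1.2500. |1.3779 − 1.2500| / 1.2500 ≈ 10.23% → 10.2%.

10.2%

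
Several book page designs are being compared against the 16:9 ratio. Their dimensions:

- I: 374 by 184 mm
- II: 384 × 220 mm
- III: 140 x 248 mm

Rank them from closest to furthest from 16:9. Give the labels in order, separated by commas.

III, II, I

I: 374/184 ≈ 2.033 → |2.033 − 1.778| = 0.255
II: 384/220 ≈ 1.745 → |1.745 − 1.778| = 0.033
III: 248/140 ≈ 1.771 → |1.771 − 1.778| = 0.007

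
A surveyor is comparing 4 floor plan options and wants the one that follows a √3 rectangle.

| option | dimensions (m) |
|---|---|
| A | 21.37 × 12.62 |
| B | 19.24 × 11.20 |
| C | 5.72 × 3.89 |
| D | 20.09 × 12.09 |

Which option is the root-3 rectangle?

Target root-3 ≈ 1.732.
A: 1.693 (Δ0.039)  B: 1.718 (Δ0.014)  C: 1.470 (Δ0.262)  D: 1.662 (Δ0.070)

B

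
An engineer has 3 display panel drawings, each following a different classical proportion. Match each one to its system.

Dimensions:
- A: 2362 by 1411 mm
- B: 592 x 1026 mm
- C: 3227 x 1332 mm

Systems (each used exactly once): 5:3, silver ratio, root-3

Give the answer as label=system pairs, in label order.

A = 2362/1411 ≈ 1.674 → 5:3 (1.667)
B = 1026/592 ≈ 1.733 → root-3 (1.732)
C = 3227/1332 ≈ 2.423 → silver ratio (2.414)

A=5:3, B=root-3, C=silver ratio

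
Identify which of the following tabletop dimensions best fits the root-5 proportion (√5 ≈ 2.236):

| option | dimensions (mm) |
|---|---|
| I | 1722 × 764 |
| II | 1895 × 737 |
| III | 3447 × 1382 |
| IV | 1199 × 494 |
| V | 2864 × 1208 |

I

Ratios (long/short): I ≈ 2.254; II ≈ 2.571; III ≈ 2.494; IV ≈ 2.427; V ≈ 2.371.
root-5 ≈ 2.236; option I is nearest (Δ 0.018).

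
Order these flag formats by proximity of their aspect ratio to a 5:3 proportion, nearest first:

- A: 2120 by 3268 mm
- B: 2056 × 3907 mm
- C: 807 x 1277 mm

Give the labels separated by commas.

C, A, B

Ratios: A = 3268 / 2120 ≈ 1.542; B = 3907 / 2056 ≈ 1.900; C = 1277 / 807 ≈ 1.582.
|Δ from 1.667|: A 0.125; B 0.233; C 0.085.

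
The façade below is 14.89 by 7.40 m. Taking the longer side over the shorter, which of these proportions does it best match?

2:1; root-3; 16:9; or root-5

2:1

14.89/7.40 ≈ 2.012. Nearest candidates are 2:1 (2.000, off by 0.012) and root-5 (2.236, off by 0.224).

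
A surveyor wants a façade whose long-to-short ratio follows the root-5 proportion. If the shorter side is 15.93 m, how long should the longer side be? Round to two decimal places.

root-5 ≈ 2.23607.
Longer side = 15.93 × 2.23607 ≈ 35.6206 → 35.62 m.

35.62 m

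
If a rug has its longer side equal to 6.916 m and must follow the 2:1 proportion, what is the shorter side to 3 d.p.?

2:1 = 2.00000.
Shorter side = 6.916 ÷ 2.00000 ≈ 3.45800 → 3.458 m.

3.458 m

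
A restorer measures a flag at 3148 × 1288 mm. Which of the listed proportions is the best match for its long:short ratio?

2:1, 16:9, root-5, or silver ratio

silver ratio

3148/1288 ≈ 2.444. Nearest candidates are silver ratio (2.414, off by 0.030) and root-5 (2.236, off by 0.208).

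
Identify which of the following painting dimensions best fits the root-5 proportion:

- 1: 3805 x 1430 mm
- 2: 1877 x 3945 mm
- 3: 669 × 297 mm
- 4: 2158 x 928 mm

3

Target root-5 ≈ 2.236.
1: 2.661 (Δ0.425)  2: 2.102 (Δ0.134)  3: 2.253 (Δ0.017)  4: 2.325 (Δ0.089)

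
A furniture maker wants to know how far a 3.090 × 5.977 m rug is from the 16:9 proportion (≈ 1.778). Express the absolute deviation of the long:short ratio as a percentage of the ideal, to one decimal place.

8.8%

Ratio = 5.977 / 3.090 ≈ 1.9343.
Ideal 16:9 ≈ 1.7778. |1.9343 − 1.7778| / 1.7778 ≈ 8.80% → 8.8%.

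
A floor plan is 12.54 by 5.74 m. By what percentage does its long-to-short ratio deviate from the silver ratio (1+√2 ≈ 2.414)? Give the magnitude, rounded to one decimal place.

9.5%

Ratio = 12.54 / 5.74 ≈ 2.1847.
Ideal silver ratio ≈ 2.4142. |2.1847 − 2.4142| / 2.4142 ≈ 9.51% → 9.5%.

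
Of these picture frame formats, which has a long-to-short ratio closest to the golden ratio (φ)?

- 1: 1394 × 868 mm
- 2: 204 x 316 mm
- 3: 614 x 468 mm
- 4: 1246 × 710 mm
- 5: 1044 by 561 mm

Target golden ratio ≈ 1.618.
1: 1.606 (Δ0.012)  2: 1.549 (Δ0.069)  3: 1.312 (Δ0.306)  4: 1.755 (Δ0.137)  5: 1.861 (Δ0.243)

1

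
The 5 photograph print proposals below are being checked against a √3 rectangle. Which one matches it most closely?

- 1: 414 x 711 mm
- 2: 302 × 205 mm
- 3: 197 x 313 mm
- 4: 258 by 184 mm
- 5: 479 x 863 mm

1

Target root-3 ≈ 1.732.
1: 1.717 (Δ0.015)  2: 1.473 (Δ0.259)  3: 1.589 (Δ0.143)  4: 1.402 (Δ0.330)  5: 1.802 (Δ0.070)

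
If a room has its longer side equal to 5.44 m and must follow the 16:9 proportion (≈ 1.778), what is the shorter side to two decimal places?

3.06 m

16:9 ≈ 1.77778.
Shorter side = 5.44 ÷ 1.77778 ≈ 3.0600 → 3.06 m.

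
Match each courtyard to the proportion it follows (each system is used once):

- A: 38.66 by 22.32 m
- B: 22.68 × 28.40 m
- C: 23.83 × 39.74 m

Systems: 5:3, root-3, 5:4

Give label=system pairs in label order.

A=root-3, B=5:4, C=5:3

A = 38.66/22.32 ≈ 1.732 → root-3 (1.732)
B = 28.40/22.68 ≈ 1.252 → 5:4 (1.250)
C = 39.74/23.83 ≈ 1.668 → 5:3 (1.667)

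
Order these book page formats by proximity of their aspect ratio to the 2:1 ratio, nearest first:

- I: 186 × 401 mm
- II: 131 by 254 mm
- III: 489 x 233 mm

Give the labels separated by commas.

II, III, I

I: 401/186 ≈ 2.156 → |2.156 − 2.000| = 0.156
II: 254/131 ≈ 1.939 → |1.939 − 2.000| = 0.061
III: 489/233 ≈ 2.099 → |2.099 − 2.000| = 0.099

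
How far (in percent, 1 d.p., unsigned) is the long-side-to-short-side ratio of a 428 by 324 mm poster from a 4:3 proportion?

Ratio = 428 / 324 ≈ 1.3210.
Ideal 4:3 ≈ 1.3333. |1.3210 − 1.3333| / 1.3333 ≈ 0.92% → 0.9%.

0.9%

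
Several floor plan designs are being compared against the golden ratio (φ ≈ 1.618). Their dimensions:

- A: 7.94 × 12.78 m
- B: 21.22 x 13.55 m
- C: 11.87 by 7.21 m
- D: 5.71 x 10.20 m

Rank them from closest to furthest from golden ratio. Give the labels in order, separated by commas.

A: 12.78/7.94 ≈ 1.610 → |1.610 − 1.618| = 0.008
B: 21.22/13.55 ≈ 1.566 → |1.566 − 1.618| = 0.052
C: 11.87/7.21 ≈ 1.646 → |1.646 − 1.618| = 0.028
D: 10.20/5.71 ≈ 1.786 → |1.786 − 1.618| = 0.168

A, C, B, D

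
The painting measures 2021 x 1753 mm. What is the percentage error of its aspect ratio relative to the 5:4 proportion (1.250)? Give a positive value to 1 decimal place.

Ratio = 2021 / 1753 ≈ 1.1529.
Ideal 5:4 = 1.2500. |1.1529 − 1.2500| / 1.2500 ≈ 7.77% → 7.8%.

7.8%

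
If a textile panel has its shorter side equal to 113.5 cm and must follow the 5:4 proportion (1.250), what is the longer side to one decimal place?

141.9 cm

5:4 = 1.25000.
Longer side = 113.5 × 1.25000 ≈ 141.875 → 141.9 cm.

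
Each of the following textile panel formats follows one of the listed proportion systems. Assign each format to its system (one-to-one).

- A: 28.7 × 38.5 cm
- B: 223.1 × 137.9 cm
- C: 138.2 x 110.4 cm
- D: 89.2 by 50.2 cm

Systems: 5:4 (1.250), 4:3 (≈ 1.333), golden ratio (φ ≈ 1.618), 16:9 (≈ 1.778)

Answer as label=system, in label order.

A=4:3, B=golden ratio, C=5:4, D=16:9

Ratios: A ≈ 1.341; B ≈ 1.618; C ≈ 1.252; D ≈ 1.777.
Targets: 5:4 ≈ 1.250; 4:3 ≈ 1.333; golden ratio ≈ 1.618; 16:9 ≈ 1.778.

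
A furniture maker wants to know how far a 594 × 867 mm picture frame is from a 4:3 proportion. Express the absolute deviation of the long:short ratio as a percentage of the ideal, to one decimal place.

9.5%

Ratio = 867 / 594 ≈ 1.4596.
Ideal 4:3 ≈ 1.3333. |1.4596 − 1.3333| / 1.3333 ≈ 9.47% → 9.5%.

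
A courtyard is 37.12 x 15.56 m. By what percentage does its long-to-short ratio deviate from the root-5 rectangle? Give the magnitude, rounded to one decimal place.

Ratio = 37.12 / 15.56 ≈ 2.3856.
Ideal root-5 ≈ 2.2361. |2.3856 − 2.2361| / 2.2361 ≈ 6.69% → 6.7%.

6.7%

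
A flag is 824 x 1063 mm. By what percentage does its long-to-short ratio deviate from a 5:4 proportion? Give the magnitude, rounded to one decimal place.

Ratio = 1063 / 824 ≈ 1.2900.
Ideal 5:4 = 1.2500. |1.2900 − 1.2500| / 1.2500 ≈ 3.20% → 3.2%.

3.2%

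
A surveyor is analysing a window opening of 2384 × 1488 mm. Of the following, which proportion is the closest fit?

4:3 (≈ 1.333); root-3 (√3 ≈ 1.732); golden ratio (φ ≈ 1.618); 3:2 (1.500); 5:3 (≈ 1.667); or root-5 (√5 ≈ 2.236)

2384/1488 ≈ 1.602. Nearest candidates are golden ratio (1.618, off by 0.016) and 5:3 (1.667, off by 0.065).

golden ratio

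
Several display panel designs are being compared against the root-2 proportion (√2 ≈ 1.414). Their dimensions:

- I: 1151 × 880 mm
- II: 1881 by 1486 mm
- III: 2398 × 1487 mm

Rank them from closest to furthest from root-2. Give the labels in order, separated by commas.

I, II, III

Ratios: I = 1151 / 880 ≈ 1.308; II = 1881 / 1486 ≈ 1.266; III = 2398 / 1487 ≈ 1.613.
|Δ from 1.414|: I 0.106; II 0.148; III 0.199.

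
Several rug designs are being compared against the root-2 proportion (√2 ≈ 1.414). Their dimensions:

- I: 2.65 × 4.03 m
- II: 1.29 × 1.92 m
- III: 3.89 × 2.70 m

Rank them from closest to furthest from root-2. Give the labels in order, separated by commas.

I: 4.03/2.65 ≈ 1.521 → |1.521 − 1.414| = 0.107
II: 1.92/1.29 ≈ 1.488 → |1.488 − 1.414| = 0.074
III: 3.89/2.70 ≈ 1.441 → |1.441 − 1.414| = 0.027

III, II, I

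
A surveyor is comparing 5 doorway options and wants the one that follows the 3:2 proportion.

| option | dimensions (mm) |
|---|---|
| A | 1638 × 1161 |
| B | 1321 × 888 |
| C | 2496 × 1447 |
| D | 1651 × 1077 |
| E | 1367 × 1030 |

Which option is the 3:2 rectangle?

B

Target 3:2 ≈ 1.500.
A: 1.411 (Δ0.089)  B: 1.488 (Δ0.012)  C: 1.725 (Δ0.225)  D: 1.533 (Δ0.033)  E: 1.327 (Δ0.173)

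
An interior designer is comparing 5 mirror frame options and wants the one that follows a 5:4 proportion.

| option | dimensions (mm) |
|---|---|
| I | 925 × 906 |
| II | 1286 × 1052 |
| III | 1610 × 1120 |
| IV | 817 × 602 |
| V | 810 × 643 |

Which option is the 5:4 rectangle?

V

Target 5:4 ≈ 1.250.
I: 1.021 (Δ0.229)  II: 1.222 (Δ0.028)  III: 1.438 (Δ0.188)  IV: 1.357 (Δ0.107)  V: 1.260 (Δ0.010)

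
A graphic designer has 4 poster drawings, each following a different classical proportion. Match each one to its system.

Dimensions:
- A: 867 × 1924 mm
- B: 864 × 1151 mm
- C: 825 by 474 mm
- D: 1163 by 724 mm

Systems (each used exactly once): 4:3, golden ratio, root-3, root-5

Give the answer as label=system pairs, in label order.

Ratios: A ≈ 2.219; B ≈ 1.332; C ≈ 1.741; D ≈ 1.606.
Targets: 4:3 ≈ 1.333; golden ratio ≈ 1.618; root-3 ≈ 1.732; root-5 ≈ 2.236.

A=root-5, B=4:3, C=root-3, D=golden ratio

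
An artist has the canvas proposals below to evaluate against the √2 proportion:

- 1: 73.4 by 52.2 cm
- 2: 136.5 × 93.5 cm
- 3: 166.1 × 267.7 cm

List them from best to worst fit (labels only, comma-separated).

1: 73.4/52.2 ≈ 1.406 → |1.406 − 1.414| = 0.008
2: 136.5/93.5 ≈ 1.460 → |1.460 − 1.414| = 0.046
3: 267.7/166.1 ≈ 1.612 → |1.612 − 1.414| = 0.198

1, 2, 3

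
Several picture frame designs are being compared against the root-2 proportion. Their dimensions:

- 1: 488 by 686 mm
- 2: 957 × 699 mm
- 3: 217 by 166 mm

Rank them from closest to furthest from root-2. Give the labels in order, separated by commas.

Ratios: 1 = 686 / 488 ≈ 1.406; 2 = 957 / 699 ≈ 1.369; 3 = 217 / 166 ≈ 1.307.
|Δ from 1.414|: 1 0.008; 2 0.045; 3 0.107.

1, 2, 3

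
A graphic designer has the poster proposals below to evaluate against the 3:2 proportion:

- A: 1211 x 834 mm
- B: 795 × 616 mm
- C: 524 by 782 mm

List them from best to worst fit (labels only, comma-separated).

Ratios: A = 1211 / 834 ≈ 1.452; B = 795 / 616 ≈ 1.291; C = 782 / 524 ≈ 1.492.
|Δ from 1.500|: A 0.048; B 0.209; C 0.008.

C, A, B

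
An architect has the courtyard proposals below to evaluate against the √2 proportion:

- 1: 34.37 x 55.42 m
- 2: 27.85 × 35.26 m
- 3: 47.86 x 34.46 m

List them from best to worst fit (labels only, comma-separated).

3, 2, 1

1: 55.42/34.37 ≈ 1.612 → |1.612 − 1.414| = 0.198
2: 35.26/27.85 ≈ 1.266 → |1.266 − 1.414| = 0.148
3: 47.86/34.46 ≈ 1.389 → |1.389 − 1.414| = 0.025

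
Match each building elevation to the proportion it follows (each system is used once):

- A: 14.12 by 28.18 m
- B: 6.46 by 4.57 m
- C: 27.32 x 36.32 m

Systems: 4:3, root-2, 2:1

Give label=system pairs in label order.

A=2:1, B=root-2, C=4:3

Ratios: A ≈ 1.996; B ≈ 1.414; C ≈ 1.329.
Targets: 4:3 ≈ 1.333; root-2 ≈ 1.414; 2:1 ≈ 2.000.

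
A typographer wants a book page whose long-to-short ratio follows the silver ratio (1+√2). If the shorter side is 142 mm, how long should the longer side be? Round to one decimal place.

silver ratio ≈ 2.41421.
Longer side = 142 × 2.41421 ≈ 342.818 → 342.8 mm.

342.8 mm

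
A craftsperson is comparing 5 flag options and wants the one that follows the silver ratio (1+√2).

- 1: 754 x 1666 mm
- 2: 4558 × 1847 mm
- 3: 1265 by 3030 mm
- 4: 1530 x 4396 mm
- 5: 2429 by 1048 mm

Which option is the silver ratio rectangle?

Ratios (long/short): 1 ≈ 2.210; 2 ≈ 2.468; 3 ≈ 2.395; 4 ≈ 2.873; 5 ≈ 2.318.
silver ratio ≈ 2.414; option 3 is nearest (Δ 0.019).

3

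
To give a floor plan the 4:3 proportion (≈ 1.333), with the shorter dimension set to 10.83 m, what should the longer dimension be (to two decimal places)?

4:3 ≈ 1.33333.
Longer side = 10.83 × 1.33333 ≈ 14.4400 → 14.44 m.

14.44 m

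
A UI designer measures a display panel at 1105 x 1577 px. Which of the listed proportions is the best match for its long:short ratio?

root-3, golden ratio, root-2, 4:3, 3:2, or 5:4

root-2

1577/1105 ≈ 1.427. Nearest candidates are root-2 (1.414, off by 0.013) and 3:2 (1.500, off by 0.073).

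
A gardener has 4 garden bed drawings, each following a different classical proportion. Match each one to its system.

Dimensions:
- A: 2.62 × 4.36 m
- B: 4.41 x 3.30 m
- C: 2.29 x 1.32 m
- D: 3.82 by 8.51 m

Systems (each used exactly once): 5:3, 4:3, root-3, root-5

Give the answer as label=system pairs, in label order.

Ratios: A ≈ 1.664; B ≈ 1.336; C ≈ 1.735; D ≈ 2.228.
Targets: 5:3 ≈ 1.667; 4:3 ≈ 1.333; root-3 ≈ 1.732; root-5 ≈ 2.236.

A=5:3, B=4:3, C=root-3, D=root-5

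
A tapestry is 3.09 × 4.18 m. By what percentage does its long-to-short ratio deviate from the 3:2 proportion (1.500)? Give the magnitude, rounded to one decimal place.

9.8%

Ratio = 4.18 / 3.09 ≈ 1.3528.
Ideal 3:2 = 1.5000. |1.3528 − 1.5000| / 1.5000 ≈ 9.81% → 9.8%.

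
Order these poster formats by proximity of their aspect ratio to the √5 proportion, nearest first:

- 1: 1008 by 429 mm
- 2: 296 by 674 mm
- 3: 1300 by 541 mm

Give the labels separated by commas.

Ratios: 1 = 1008 / 429 ≈ 2.350; 2 = 674 / 296 ≈ 2.277; 3 = 1300 / 541 ≈ 2.403.
|Δ from 2.236|: 1 0.114; 2 0.041; 3 0.167.

2, 1, 3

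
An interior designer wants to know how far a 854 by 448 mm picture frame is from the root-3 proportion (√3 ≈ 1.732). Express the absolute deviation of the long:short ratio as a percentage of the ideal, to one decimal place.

10.1%

Ratio = 854 / 448 ≈ 1.9062.
Ideal root-3 ≈ 1.7321. |1.9062 − 1.7321| / 1.7321 ≈ 10.05% → 10.1%.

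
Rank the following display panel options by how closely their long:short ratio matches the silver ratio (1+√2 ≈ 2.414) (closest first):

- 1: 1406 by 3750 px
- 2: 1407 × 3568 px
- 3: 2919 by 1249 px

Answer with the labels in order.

3, 2, 1

1: 3750/1406 ≈ 2.667 → |2.667 − 2.414| = 0.253
2: 3568/1407 ≈ 2.536 → |2.536 − 2.414| = 0.122
3: 2919/1249 ≈ 2.337 → |2.337 − 2.414| = 0.077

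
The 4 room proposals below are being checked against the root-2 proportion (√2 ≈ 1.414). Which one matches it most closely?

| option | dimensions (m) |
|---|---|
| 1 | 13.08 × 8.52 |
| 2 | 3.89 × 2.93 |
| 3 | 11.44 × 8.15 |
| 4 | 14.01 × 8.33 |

Target root-2 ≈ 1.414.
1: 1.535 (Δ0.121)  2: 1.328 (Δ0.086)  3: 1.404 (Δ0.010)  4: 1.682 (Δ0.268)

3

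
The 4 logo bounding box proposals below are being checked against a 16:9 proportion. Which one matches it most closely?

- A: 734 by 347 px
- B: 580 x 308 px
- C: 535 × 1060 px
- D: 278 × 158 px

Ratios (long/short): A ≈ 2.115; B ≈ 1.883; C ≈ 1.981; D ≈ 1.759.
16:9 ≈ 1.778; option D is nearest (Δ 0.019).

D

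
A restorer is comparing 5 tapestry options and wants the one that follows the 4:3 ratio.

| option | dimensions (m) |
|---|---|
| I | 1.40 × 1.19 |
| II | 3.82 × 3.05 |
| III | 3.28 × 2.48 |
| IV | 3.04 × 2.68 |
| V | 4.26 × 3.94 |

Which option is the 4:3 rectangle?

Ratios (long/short): I ≈ 1.176; II ≈ 1.252; III ≈ 1.323; IV ≈ 1.134; V ≈ 1.081.
4:3 ≈ 1.333; option III is nearest (Δ 0.010).

III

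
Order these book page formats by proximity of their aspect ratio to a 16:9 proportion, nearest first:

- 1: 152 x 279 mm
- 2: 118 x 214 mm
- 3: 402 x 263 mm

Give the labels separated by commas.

1: 279/152 ≈ 1.836 → |1.836 − 1.778| = 0.058
2: 214/118 ≈ 1.814 → |1.814 − 1.778| = 0.036
3: 402/263 ≈ 1.529 → |1.529 − 1.778| = 0.249

2, 1, 3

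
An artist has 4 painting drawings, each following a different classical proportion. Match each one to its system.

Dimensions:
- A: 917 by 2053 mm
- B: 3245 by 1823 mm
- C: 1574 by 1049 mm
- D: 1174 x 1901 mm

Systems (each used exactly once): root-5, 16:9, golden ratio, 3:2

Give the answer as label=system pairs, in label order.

A=root-5, B=16:9, C=3:2, D=golden ratio

A = 2053/917 ≈ 2.239 → root-5 (2.236)
B = 3245/1823 ≈ 1.780 → 16:9 (1.778)
C = 1574/1049 ≈ 1.500 → 3:2 (1.500)
D = 1901/1174 ≈ 1.619 → golden ratio (1.618)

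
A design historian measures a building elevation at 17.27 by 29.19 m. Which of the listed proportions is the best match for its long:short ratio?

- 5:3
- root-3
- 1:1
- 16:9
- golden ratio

Ratio = 29.19 / 17.27 ≈ 1.690.
Distances: 5:3 1.667 (Δ 0.023); root-3 1.732 (Δ 0.042); 1:1 1.000 (Δ 0.690); 16:9 1.778 (Δ 0.088); golden ratio 1.618 (Δ 0.072).

5:3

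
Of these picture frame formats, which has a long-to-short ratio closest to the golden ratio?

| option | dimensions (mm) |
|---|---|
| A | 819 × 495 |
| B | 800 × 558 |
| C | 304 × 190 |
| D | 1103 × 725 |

Ratios (long/short): A ≈ 1.655; B ≈ 1.434; C ≈ 1.600; D ≈ 1.521.
golden ratio ≈ 1.618; option C is nearest (Δ 0.018).

C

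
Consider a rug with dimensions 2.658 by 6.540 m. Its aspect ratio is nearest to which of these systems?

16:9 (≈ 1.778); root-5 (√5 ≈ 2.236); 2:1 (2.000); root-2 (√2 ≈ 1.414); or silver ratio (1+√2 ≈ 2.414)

Ratio = 6.540 / 2.658 ≈ 2.460.
Distances: 16:9 1.778 (Δ 0.682); root-5 2.236 (Δ 0.224); 2:1 2.000 (Δ 0.460); root-2 1.414 (Δ 1.046); silver ratio 2.414 (Δ 0.046).

silver ratio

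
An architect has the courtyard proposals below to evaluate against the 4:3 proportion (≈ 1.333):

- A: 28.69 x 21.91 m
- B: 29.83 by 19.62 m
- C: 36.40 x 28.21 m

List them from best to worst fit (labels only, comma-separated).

Ratios: A = 28.69 / 21.91 ≈ 1.309; B = 29.83 / 19.62 ≈ 1.520; C = 36.40 / 28.21 ≈ 1.290.
|Δ from 1.333|: A 0.024; B 0.187; C 0.043.

A, C, B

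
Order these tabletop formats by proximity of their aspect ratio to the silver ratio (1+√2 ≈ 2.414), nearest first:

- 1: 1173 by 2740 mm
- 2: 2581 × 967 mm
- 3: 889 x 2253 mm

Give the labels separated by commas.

1: 2740/1173 ≈ 2.336 → |2.336 − 2.414| = 0.078
2: 2581/967 ≈ 2.669 → |2.669 − 2.414| = 0.255
3: 2253/889 ≈ 2.534 → |2.534 − 2.414| = 0.120

1, 3, 2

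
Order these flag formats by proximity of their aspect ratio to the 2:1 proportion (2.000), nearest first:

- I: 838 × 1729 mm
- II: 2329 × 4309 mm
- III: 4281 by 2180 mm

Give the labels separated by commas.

III, I, II

I: 1729/838 ≈ 2.063 → |2.063 − 2.000| = 0.063
II: 4309/2329 ≈ 1.850 → |1.850 − 2.000| = 0.150
III: 4281/2180 ≈ 1.964 → |1.964 − 2.000| = 0.036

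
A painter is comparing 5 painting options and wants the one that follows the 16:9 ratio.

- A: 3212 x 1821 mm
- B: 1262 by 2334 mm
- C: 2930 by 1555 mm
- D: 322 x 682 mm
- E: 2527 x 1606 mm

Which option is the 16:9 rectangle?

A

Ratios (long/short): A ≈ 1.764; B ≈ 1.849; C ≈ 1.884; D ≈ 2.118; E ≈ 1.573.
16:9 ≈ 1.778; option A is nearest (Δ 0.014).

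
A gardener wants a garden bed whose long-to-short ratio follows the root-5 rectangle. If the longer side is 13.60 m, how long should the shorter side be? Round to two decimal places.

6.08 m

root-5 ≈ 2.23607.
Shorter side = 13.60 ÷ 2.23607 ≈ 6.0821 → 6.08 m.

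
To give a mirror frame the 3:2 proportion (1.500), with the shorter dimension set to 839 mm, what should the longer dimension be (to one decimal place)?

1258.5 mm

3:2 = 1.50000.
Longer side = 839 × 1.50000 ≈ 1258.500 → 1258.5 mm.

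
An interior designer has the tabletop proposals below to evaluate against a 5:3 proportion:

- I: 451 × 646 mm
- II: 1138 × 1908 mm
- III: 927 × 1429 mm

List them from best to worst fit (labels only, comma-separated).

II, III, I

Ratios: I = 646 / 451 ≈ 1.432; II = 1908 / 1138 ≈ 1.677; III = 1429 / 927 ≈ 1.542.
|Δ from 1.667|: I 0.235; II 0.010; III 0.125.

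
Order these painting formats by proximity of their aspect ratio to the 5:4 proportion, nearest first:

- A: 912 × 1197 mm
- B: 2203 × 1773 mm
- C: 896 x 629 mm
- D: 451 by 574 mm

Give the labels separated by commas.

A: 1197/912 ≈ 1.312 → |1.312 − 1.250| = 0.062
B: 2203/1773 ≈ 1.243 → |1.243 − 1.250| = 0.007
C: 896/629 ≈ 1.424 → |1.424 − 1.250| = 0.174
D: 574/451 ≈ 1.273 → |1.273 − 1.250| = 0.023

B, D, A, C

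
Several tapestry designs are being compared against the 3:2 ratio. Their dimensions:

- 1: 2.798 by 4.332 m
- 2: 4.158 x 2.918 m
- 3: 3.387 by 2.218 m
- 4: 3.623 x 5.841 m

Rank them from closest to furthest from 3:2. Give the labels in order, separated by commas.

3, 1, 2, 4

1: 4.332/2.798 ≈ 1.548 → |1.548 − 1.500| = 0.048
2: 4.158/2.918 ≈ 1.425 → |1.425 − 1.500| = 0.075
3: 3.387/2.218 ≈ 1.527 → |1.527 − 1.500| = 0.027
4: 5.841/3.623 ≈ 1.612 → |1.612 − 1.500| = 0.112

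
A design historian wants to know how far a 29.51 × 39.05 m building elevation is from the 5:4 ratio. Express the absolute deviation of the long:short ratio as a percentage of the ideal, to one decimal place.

Ratio = 39.05 / 29.51 ≈ 1.3233.
Ideal 5:4 = 1.2500. |1.3233 − 1.2500| / 1.2500 ≈ 5.86% → 5.9%.

5.9%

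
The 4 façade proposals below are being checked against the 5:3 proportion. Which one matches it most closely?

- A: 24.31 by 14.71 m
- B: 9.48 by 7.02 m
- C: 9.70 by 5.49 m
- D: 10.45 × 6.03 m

A

Target 5:3 ≈ 1.667.
A: 1.653 (Δ0.014)  B: 1.350 (Δ0.317)  C: 1.767 (Δ0.100)  D: 1.733 (Δ0.066)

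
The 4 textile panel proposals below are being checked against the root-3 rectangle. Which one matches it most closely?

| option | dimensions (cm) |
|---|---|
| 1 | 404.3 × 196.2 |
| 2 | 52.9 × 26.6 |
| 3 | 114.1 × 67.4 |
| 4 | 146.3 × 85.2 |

4

Ratios (long/short): 1 ≈ 2.061; 2 ≈ 1.989; 3 ≈ 1.693; 4 ≈ 1.717.
root-3 ≈ 1.732; option 4 is nearest (Δ 0.015).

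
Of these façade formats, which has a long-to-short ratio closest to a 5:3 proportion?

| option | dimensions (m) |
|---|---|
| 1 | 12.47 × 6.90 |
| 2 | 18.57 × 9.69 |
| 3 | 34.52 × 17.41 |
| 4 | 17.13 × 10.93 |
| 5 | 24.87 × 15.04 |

5

Target 5:3 ≈ 1.667.
1: 1.807 (Δ0.140)  2: 1.916 (Δ0.249)  3: 1.983 (Δ0.316)  4: 1.567 (Δ0.100)  5: 1.654 (Δ0.013)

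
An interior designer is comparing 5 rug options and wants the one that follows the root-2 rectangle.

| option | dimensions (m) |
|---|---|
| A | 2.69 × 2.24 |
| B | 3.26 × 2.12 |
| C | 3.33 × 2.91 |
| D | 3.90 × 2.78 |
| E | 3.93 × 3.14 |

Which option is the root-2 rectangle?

Target root-2 ≈ 1.414.
A: 1.201 (Δ0.213)  B: 1.538 (Δ0.124)  C: 1.144 (Δ0.270)  D: 1.403 (Δ0.011)  E: 1.252 (Δ0.162)

D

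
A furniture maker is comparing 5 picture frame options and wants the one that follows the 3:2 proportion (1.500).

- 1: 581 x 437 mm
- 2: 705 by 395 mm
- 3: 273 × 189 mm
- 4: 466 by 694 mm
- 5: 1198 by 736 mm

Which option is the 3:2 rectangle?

Target 3:2 ≈ 1.500.
1: 1.330 (Δ0.170)  2: 1.785 (Δ0.285)  3: 1.444 (Δ0.056)  4: 1.489 (Δ0.011)  5: 1.628 (Δ0.128)

4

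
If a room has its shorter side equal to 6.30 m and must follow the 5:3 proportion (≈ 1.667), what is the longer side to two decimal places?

10.50 m

5:3 ≈ 1.66667.
Longer side = 6.30 × 1.66667 ≈ 10.5000 → 10.50 m.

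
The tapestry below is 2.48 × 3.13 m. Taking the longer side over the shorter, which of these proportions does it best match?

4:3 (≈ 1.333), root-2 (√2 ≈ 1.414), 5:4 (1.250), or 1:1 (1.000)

3.13/2.48 ≈ 1.262. Nearest candidates are 5:4 (1.250, off by 0.012) and 4:3 (1.333, off by 0.071).

5:4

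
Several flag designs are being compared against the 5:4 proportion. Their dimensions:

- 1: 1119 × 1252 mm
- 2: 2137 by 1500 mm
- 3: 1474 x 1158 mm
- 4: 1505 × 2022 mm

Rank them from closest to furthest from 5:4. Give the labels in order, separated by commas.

1: 1252/1119 ≈ 1.119 → |1.119 − 1.250| = 0.131
2: 2137/1500 ≈ 1.425 → |1.425 − 1.250| = 0.175
3: 1474/1158 ≈ 1.273 → |1.273 − 1.250| = 0.023
4: 2022/1505 ≈ 1.344 → |1.344 − 1.250| = 0.094

3, 4, 1, 2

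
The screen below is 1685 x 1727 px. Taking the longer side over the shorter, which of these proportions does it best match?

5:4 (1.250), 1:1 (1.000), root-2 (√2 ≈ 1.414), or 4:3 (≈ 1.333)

Ratio = 1727 / 1685 ≈ 1.025.
Distances: 5:4 1.250 (Δ 0.225); 1:1 1.000 (Δ 0.025); root-2 1.414 (Δ 0.389); 4:3 1.333 (Δ 0.308).

1:1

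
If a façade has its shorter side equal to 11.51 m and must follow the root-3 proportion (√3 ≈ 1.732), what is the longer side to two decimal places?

19.94 m

root-3 ≈ 1.73205.
Longer side = 11.51 × 1.73205 ≈ 19.9359 → 19.94 m.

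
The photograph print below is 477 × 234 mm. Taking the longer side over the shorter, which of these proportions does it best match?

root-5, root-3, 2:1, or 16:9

2:1

477/234 ≈ 2.038. Nearest candidates are 2:1 (2.000, off by 0.038) and root-5 (2.236, off by 0.198).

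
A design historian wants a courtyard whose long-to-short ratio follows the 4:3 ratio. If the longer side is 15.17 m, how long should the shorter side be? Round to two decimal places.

4:3 ≈ 1.33333.
Shorter side = 15.17 ÷ 1.33333 ≈ 11.3775 → 11.38 m.

11.38 m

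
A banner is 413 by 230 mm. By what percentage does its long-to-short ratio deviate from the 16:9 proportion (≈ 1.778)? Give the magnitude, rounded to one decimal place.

Ratio = 413 / 230 ≈ 1.7957.
Ideal 16:9 ≈ 1.7778. |1.7957 − 1.7778| / 1.7778 ≈ 1.01% → 1.0%.

1.0%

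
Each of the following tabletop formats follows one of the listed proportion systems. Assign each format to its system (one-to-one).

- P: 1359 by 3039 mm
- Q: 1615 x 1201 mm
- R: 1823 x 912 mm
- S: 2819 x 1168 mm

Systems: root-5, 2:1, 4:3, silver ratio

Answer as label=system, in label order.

P = 3039/1359 ≈ 2.236 → root-5 (2.236)
Q = 1615/1201 ≈ 1.345 → 4:3 (1.333)
R = 1823/912 ≈ 1.999 → 2:1 (2.000)
S = 2819/1168 ≈ 2.414 → silver ratio (2.414)

P=root-5, Q=4:3, R=2:1, S=silver ratio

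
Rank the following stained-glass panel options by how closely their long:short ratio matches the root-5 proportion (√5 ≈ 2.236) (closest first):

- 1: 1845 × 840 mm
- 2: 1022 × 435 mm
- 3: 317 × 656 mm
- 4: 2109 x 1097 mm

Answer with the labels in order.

1, 2, 3, 4

1: 1845/840 ≈ 2.196 → |2.196 − 2.236| = 0.040
2: 1022/435 ≈ 2.349 → |2.349 − 2.236| = 0.113
3: 656/317 ≈ 2.069 → |2.069 − 2.236| = 0.167
4: 2109/1097 ≈ 1.923 → |1.923 − 2.236| = 0.313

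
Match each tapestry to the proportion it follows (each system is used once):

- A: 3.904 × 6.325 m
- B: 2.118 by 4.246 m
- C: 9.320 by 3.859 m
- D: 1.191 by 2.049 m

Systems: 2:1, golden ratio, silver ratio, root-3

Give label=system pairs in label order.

A=golden ratio, B=2:1, C=silver ratio, D=root-3

A = 6.325/3.904 ≈ 1.620 → golden ratio (1.618)
B = 4.246/2.118 ≈ 2.005 → 2:1 (2.000)
C = 9.320/3.859 ≈ 2.415 → silver ratio (2.414)
D = 2.049/1.191 ≈ 1.720 → root-3 (1.732)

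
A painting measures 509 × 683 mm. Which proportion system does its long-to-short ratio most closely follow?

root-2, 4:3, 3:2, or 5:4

Ratio = 683 / 509 ≈ 1.342.
Distances: root-2 1.414 (Δ 0.072); 4:3 1.333 (Δ 0.009); 3:2 1.500 (Δ 0.158); 5:4 1.250 (Δ 0.092).

4:3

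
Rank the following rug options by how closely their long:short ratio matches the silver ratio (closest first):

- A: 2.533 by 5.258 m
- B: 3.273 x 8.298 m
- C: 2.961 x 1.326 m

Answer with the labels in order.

B, C, A

Ratios: A = 5.258 / 2.533 ≈ 2.076; B = 8.298 / 3.273 ≈ 2.535; C = 2.961 / 1.326 ≈ 2.233.
|Δ from 2.414|: A 0.338; B 0.121; C 0.181.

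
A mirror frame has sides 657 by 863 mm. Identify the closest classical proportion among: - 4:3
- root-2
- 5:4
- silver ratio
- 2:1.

4:3

Ratio = 863 / 657 ≈ 1.314.
Distances: 4:3 1.333 (Δ 0.019); root-2 1.414 (Δ 0.100); 5:4 1.250 (Δ 0.064); silver ratio 2.414 (Δ 1.100); 2:1 2.000 (Δ 0.686).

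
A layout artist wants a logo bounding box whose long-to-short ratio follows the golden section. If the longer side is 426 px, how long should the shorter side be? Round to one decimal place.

263.3 px

golden ratio ≈ 1.61803.
Shorter side = 426 ÷ 1.61803 ≈ 263.283 → 263.3 px.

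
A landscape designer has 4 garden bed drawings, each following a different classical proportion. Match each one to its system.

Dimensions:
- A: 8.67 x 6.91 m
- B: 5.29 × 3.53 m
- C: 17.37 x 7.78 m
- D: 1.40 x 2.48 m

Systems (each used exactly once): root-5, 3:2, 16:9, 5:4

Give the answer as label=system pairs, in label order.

A=5:4, B=3:2, C=root-5, D=16:9

Ratios: A ≈ 1.255; B ≈ 1.499; C ≈ 2.233; D ≈ 1.771.
Targets: root-5 ≈ 2.236; 3:2 ≈ 1.500; 16:9 ≈ 1.778; 5:4 ≈ 1.250.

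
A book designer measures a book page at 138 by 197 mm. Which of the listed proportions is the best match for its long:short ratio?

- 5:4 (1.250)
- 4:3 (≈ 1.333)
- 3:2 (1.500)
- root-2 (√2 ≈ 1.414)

Ratio = 197 / 138 ≈ 1.428.
Distances: 5:4 1.250 (Δ 0.178); 4:3 1.333 (Δ 0.095); 3:2 1.500 (Δ 0.072); root-2 1.414 (Δ 0.014).

root-2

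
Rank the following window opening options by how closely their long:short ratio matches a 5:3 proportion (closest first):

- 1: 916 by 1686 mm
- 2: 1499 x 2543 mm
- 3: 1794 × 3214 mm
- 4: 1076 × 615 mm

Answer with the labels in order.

1: 1686/916 ≈ 1.841 → |1.841 − 1.667| = 0.174
2: 2543/1499 ≈ 1.696 → |1.696 − 1.667| = 0.029
3: 3214/1794 ≈ 1.792 → |1.792 − 1.667| = 0.125
4: 1076/615 ≈ 1.750 → |1.750 − 1.667| = 0.083

2, 4, 3, 1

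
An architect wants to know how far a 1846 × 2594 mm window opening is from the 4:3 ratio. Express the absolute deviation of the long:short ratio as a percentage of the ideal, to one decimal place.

5.4%

Ratio = 2594 / 1846 ≈ 1.4052.
Ideal 4:3 ≈ 1.3333. |1.4052 − 1.3333| / 1.3333 ≈ 5.39% → 5.4%.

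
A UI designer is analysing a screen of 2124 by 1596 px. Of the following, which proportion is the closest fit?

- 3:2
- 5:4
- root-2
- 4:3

2124/1596 ≈ 1.331. Nearest candidates are 4:3 (1.333, off by 0.002) and 5:4 (1.250, off by 0.081).

4:3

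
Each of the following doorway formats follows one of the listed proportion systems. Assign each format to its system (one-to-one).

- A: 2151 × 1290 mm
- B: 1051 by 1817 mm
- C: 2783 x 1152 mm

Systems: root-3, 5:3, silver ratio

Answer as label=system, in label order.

Ratios: A ≈ 1.667; B ≈ 1.729; C ≈ 2.416.
Targets: root-3 ≈ 1.732; 5:3 ≈ 1.667; silver ratio ≈ 2.414.

A=5:3, B=root-3, C=silver ratio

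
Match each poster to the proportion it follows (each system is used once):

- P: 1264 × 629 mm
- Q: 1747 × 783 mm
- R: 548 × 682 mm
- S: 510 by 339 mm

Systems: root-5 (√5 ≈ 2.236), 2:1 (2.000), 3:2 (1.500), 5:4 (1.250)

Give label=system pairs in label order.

P = 1264/629 ≈ 2.010 → 2:1 (2.000)
Q = 1747/783 ≈ 2.231 → root-5 (2.236)
R = 682/548 ≈ 1.245 → 5:4 (1.250)
S = 510/339 ≈ 1.504 → 3:2 (1.500)

P=2:1, Q=root-5, R=5:4, S=3:2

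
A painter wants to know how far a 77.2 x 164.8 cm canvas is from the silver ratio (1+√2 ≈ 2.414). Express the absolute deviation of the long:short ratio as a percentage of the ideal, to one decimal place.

11.6%

Ratio = 164.8 / 77.2 ≈ 2.1347.
Ideal silver ratio ≈ 2.4142. |2.1347 − 2.4142| / 2.4142 ≈ 11.58% → 11.6%.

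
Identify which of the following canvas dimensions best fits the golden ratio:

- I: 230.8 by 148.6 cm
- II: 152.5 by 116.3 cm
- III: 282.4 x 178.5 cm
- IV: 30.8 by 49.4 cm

Ratios (long/short): I ≈ 1.553; II ≈ 1.311; III ≈ 1.582; IV ≈ 1.604.
golden ratio ≈ 1.618; option IV is nearest (Δ 0.014).

IV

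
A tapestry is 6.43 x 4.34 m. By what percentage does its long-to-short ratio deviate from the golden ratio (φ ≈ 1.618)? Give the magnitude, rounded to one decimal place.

Ratio = 6.43 / 4.34 ≈ 1.4816.
Ideal golden ratio ≈ 1.6180. |1.4816 − 1.6180| / 1.6180 ≈ 8.43% → 8.4%.

8.4%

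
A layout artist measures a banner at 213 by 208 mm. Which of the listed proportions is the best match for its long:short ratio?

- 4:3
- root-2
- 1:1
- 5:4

Ratio = 213 / 208 ≈ 1.024.
Distances: 4:3 1.333 (Δ 0.309); root-2 1.414 (Δ 0.390); 1:1 1.000 (Δ 0.024); 5:4 1.250 (Δ 0.226).

1:1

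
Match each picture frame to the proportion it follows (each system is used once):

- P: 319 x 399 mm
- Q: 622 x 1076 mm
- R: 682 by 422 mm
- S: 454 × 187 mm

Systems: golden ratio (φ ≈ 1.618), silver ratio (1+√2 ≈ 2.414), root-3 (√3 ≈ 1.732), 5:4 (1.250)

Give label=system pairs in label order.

P = 399/319 ≈ 1.251 → 5:4 (1.250)
Q = 1076/622 ≈ 1.730 → root-3 (1.732)
R = 682/422 ≈ 1.616 → golden ratio (1.618)
S = 454/187 ≈ 2.428 → silver ratio (2.414)

P=5:4, Q=root-3, R=golden ratio, S=silver ratio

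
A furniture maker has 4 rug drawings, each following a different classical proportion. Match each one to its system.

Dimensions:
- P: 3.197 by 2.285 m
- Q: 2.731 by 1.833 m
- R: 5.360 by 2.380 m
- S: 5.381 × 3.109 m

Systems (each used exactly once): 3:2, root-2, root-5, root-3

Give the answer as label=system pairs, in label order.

P = 3.197/2.285 ≈ 1.399 → root-2 (1.414)
Q = 2.731/1.833 ≈ 1.490 → 3:2 (1.500)
R = 5.360/2.380 ≈ 2.252 → root-5 (2.236)
S = 5.381/3.109 ≈ 1.731 → root-3 (1.732)

P=root-2, Q=3:2, R=root-5, S=root-3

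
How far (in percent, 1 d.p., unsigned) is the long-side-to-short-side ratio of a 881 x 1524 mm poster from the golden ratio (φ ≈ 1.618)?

Ratio = 1524 / 881 ≈ 1.7299.
Ideal golden ratio ≈ 1.6180. |1.7299 − 1.6180| / 1.6180 ≈ 6.92% → 6.9%.

6.9%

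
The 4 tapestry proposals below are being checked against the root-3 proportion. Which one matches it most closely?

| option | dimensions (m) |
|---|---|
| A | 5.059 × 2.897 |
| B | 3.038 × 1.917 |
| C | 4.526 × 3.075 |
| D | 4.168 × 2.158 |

A

Ratios (long/short): A ≈ 1.746; B ≈ 1.585; C ≈ 1.472; D ≈ 1.931.
root-3 ≈ 1.732; option A is nearest (Δ 0.014).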